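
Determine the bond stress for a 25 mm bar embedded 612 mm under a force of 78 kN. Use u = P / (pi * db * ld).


u = P / (pi * db * ld)
= 78 * 1000 / (pi * 25 * 612)
= 1.623 MPa

1.623


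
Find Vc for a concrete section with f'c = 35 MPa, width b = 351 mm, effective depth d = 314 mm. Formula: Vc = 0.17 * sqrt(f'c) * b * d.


Vc = 0.17 * sqrt(35) * 351 * 314 / 1000
= 110.85 kN

110.85


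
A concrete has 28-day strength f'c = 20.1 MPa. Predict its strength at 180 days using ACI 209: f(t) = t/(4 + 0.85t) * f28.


f(180) = 180 / (4 + 0.85 * 180) * 20.1
= 180 / 157.0 * 20.1
= 23.04 MPa

23.04


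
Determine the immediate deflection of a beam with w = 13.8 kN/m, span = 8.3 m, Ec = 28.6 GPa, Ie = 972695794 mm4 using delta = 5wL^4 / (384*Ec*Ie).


Convert: L = 8.3 m = 8300 mm, Ec = 28.6 GPa = 28600 MPa
delta = 5 * 13.8 * 8300^4 / (384 * 28600 * 972695794)
= 30.65 mm

30.65


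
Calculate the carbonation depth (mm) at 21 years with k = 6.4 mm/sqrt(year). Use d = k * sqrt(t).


depth = k * sqrt(t)
= 6.4 * sqrt(21)
= 29.33 mm

29.33


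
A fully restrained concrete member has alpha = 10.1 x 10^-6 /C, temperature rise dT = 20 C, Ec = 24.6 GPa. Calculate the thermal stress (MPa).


sigma = alpha * dT * Ec
= 10.1e-6 * 20 * 24.6 * 1000
= 4.969 MPa

4.969


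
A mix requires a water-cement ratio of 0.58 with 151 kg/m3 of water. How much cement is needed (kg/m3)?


Cement = water / (w/c)
= 151 / 0.58
= 260.3 kg/m3

260.3


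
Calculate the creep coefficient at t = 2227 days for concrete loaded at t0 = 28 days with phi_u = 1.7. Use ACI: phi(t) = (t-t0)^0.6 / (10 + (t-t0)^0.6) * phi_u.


dt = 2227 - 28 = 2199
phi = 2199^0.6 / (10 + 2199^0.6) * 1.7
= 1.547

1.547


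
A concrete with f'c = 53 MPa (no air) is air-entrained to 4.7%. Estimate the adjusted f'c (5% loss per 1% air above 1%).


Strength loss = (4.7 - 1) * 5 = 18.5%
f'c = 53 * (1 - 18.5/100)
= 43.2 MPa

43.2


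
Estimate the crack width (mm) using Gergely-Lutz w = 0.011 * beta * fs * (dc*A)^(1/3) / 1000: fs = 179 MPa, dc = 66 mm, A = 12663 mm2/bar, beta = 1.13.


w = 0.011 * beta * fs * (dc * A)^(1/3) / 1000
= 0.011 * 1.13 * 179 * (66 * 12663)^(1/3) / 1000
= 0.21 mm

0.21


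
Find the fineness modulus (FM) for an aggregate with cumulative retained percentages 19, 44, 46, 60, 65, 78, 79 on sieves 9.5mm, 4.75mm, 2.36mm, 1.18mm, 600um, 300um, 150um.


FM = sum(cumulative % retained) / 100
= 391 / 100
= 3.91

3.91


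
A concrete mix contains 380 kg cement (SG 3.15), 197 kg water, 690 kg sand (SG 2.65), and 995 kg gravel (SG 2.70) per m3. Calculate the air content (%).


Vol cement = 380 / (3.15 * 1000) = 0.120635 m3
Vol water = 197 / 1000 = 0.197 m3
Vol sand = 690 / (2.65 * 1000) = 0.260377 m3
Vol gravel = 995 / (2.70 * 1000) = 0.368519 m3
Total solid + water volume = 0.946531 m3
Air = (1 - 0.946531) * 100 = 5.35%

5.35


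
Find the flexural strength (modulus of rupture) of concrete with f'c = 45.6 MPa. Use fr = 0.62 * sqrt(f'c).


fr = 0.62 * sqrt(45.6)
= 4.187 MPa

4.187


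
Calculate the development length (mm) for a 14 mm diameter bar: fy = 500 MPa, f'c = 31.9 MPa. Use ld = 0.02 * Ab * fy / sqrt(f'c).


Ab = pi * 14^2 / 4 = 153.938 mm2
ld = 0.02 * 153.938 * 500 / sqrt(31.9)
= 272.6 mm

272.6


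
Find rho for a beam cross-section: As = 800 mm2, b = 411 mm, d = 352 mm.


rho = As / (b * d)
= 800 / (411 * 352)
= 0.0055

0.0055


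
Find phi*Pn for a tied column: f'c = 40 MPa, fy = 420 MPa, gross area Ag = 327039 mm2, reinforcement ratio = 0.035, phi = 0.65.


Ast = rho * Ag = 0.035 * 327039 = 11446.365 mm2
phi*Pn = 0.65 * 0.80 * (0.85 * 40 * (327039 - 11446.365) + 420 * 11446.365) / 1000
= 8079.56 kN

8079.56


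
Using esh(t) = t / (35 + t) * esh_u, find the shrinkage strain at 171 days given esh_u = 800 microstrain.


esh(171) = 171 / (35 + 171) * 800
= 171 / 206 * 800
= 664.1 microstrain

664.1


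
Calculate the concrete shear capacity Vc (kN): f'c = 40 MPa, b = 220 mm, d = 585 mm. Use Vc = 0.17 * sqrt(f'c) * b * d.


Vc = 0.17 * sqrt(40) * 220 * 585 / 1000
= 138.37 kN

138.37


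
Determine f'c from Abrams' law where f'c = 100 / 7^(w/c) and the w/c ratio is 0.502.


f'c = 100 / 7^0.502
= 100 / 2.656
= 37.65 MPa

37.65


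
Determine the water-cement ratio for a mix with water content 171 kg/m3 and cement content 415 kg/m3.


w/c = water / cement
w/c = 171 / 415 = 0.412

0.412


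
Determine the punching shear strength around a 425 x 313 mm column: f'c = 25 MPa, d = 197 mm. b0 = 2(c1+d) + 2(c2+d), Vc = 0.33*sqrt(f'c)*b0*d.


b0 = 2*(425 + 197) + 2*(313 + 197) = 2264 mm
Vc = 0.33 * sqrt(25) * 2264 * 197 / 1000
= 735.91 kN

735.91


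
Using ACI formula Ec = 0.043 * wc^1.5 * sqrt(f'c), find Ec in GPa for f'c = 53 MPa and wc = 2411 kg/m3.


Ec = 0.043 * 2411^1.5 * sqrt(53) / 1000
= 37.06 GPa

37.06


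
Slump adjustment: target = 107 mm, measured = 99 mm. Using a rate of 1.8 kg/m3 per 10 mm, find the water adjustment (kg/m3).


Difference = 107 - 99 = 8 mm
Water adjustment = 8 * 1.8 / 10 = 1.4 kg/m3

1.4


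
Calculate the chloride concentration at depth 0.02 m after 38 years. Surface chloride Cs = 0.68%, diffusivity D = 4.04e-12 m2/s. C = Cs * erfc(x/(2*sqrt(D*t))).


t_seconds = 38 * 365.25 * 24 * 3600 = 1199188800.0 s
arg = 0.02 / (2 * sqrt(4.04e-12 * 1199188800.0))
= 0.1437
erfc(0.1437) = 0.839
C = 0.68 * 0.839 = 0.5705%

0.5705


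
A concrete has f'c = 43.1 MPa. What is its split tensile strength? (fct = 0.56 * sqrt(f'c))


fct = 0.56 * sqrt(43.1)
= 0.56 * 6.565
= 3.676 MPa

3.676


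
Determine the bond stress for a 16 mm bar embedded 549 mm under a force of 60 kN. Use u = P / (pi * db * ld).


u = P / (pi * db * ld)
= 60 * 1000 / (pi * 16 * 549)
= 2.174 MPa

2.174


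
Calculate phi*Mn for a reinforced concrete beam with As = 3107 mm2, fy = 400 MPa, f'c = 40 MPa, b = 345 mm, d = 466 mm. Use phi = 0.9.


a = As * fy / (0.85 * f'c * b)
= 3107 * 400 / (0.85 * 40 * 345)
= 105.9506 mm
Mn = As * fy * (d - a/2) / 10^6
= 513.3071 kN-m
phi*Mn = 0.9 * 513.3071 = 461.98 kN-m

461.98


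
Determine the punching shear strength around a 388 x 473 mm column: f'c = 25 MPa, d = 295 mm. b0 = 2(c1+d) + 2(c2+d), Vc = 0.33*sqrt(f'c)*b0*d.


b0 = 2*(388 + 295) + 2*(473 + 295) = 2902 mm
Vc = 0.33 * sqrt(25) * 2902 * 295 / 1000
= 1412.55 kN

1412.55


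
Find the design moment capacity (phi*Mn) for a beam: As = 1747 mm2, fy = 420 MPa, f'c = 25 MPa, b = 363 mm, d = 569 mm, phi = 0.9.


a = As * fy / (0.85 * f'c * b)
= 1747 * 420 / (0.85 * 25 * 363)
= 95.1211 mm
Mn = As * fy * (d - a/2) / 10^6
= 382.601 kN-m
phi*Mn = 0.9 * 382.601 = 344.34 kN-m

344.34


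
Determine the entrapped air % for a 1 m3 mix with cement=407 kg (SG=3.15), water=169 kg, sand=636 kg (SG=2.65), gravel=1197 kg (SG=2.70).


Vol cement = 407 / (3.15 * 1000) = 0.129206 m3
Vol water = 169 / 1000 = 0.169 m3
Vol sand = 636 / (2.65 * 1000) = 0.24 m3
Vol gravel = 1197 / (2.70 * 1000) = 0.443333 m3
Total solid + water volume = 0.98154 m3
Air = (1 - 0.98154) * 100 = 1.85%

1.85


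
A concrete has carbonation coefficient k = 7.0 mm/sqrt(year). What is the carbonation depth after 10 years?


depth = k * sqrt(t)
= 7.0 * sqrt(10)
= 22.14 mm

22.14


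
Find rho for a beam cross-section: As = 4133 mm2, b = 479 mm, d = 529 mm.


rho = As / (b * d)
= 4133 / (479 * 529)
= 0.0163

0.0163


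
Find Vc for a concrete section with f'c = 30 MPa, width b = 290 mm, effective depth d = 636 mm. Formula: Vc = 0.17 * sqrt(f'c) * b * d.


Vc = 0.17 * sqrt(30) * 290 * 636 / 1000
= 171.74 kN

171.74


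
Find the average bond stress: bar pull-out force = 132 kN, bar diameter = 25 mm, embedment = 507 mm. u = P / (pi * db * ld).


u = P / (pi * db * ld)
= 132 * 1000 / (pi * 25 * 507)
= 3.315 MPa

3.315


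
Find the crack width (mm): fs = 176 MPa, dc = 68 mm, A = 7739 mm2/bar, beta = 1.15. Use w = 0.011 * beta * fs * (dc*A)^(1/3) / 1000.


w = 0.011 * beta * fs * (dc * A)^(1/3) / 1000
= 0.011 * 1.15 * 176 * (68 * 7739)^(1/3) / 1000
= 0.18 mm

0.18


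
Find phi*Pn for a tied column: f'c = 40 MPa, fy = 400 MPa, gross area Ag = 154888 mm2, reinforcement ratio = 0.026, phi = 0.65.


Ast = rho * Ag = 0.026 * 154888 = 4027.088 mm2
phi*Pn = 0.65 * 0.80 * (0.85 * 40 * (154888 - 4027.088) + 400 * 4027.088) / 1000
= 3504.86 kN

3504.86


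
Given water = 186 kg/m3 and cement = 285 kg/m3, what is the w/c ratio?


w/c = water / cement
w/c = 186 / 285 = 0.653

0.653


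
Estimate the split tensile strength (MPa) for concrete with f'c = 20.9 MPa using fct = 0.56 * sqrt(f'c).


fct = 0.56 * sqrt(20.9)
= 0.56 * 4.572
= 2.56 MPa

2.56


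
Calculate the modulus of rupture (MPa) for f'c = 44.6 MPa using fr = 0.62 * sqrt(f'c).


fr = 0.62 * sqrt(44.6)
= 4.141 MPa

4.141


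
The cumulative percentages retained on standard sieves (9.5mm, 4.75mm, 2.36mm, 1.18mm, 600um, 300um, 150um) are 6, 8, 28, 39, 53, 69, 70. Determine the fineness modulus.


FM = sum(cumulative % retained) / 100
= 273 / 100
= 2.73

2.73


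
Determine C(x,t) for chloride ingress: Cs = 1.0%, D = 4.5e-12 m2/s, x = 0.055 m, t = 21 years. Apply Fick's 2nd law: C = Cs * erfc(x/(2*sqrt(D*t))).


t_seconds = 21 * 365.25 * 24 * 3600 = 662709600.0 s
arg = 0.055 / (2 * sqrt(4.5e-12 * 662709600.0))
= 0.5036
erfc(0.5036) = 0.4764
C = 1.0 * 0.4764 = 0.4764%

0.4764


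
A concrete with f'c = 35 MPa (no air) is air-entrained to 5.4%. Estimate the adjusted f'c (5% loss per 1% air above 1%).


Strength loss = (5.4 - 1) * 5 = 22.0%
f'c = 35 * (1 - 22.0/100)
= 27.3 MPa

27.3


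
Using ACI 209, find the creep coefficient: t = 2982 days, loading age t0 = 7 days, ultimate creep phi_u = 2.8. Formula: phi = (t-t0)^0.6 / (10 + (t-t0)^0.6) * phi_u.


dt = 2982 - 7 = 2975
phi = 2975^0.6 / (10 + 2975^0.6) * 2.8
= 2.587

2.587


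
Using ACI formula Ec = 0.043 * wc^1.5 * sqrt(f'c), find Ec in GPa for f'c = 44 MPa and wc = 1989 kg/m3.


Ec = 0.043 * 1989^1.5 * sqrt(44) / 1000
= 25.3 GPa

25.3


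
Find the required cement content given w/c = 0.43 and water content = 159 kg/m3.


Cement = water / (w/c)
= 159 / 0.43
= 369.8 kg/m3

369.8


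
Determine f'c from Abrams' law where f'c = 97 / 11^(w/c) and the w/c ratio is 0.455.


f'c = 97 / 11^0.455
= 97 / 2.977
= 32.58 MPa

32.58


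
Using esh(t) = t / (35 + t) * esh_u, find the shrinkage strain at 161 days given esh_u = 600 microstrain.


esh(161) = 161 / (35 + 161) * 600
= 161 / 196 * 600
= 492.9 microstrain

492.9


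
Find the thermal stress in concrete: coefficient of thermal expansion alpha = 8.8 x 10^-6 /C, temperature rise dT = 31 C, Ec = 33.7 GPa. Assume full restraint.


sigma = alpha * dT * Ec
= 8.8e-6 * 31 * 33.7 * 1000
= 9.193 MPa

9.193


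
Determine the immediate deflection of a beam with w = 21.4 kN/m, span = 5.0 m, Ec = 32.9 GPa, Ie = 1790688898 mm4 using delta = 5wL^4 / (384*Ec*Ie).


Convert: L = 5.0 m = 5000 mm, Ec = 32.9 GPa = 32900 MPa
delta = 5 * 21.4 * 5000^4 / (384 * 32900 * 1790688898)
= 2.96 mm

2.96


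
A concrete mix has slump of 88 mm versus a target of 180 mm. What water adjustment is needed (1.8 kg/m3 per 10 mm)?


Difference = 180 - 88 = 92 mm
Water adjustment = 92 * 1.8 / 10 = 16.6 kg/m3

16.6


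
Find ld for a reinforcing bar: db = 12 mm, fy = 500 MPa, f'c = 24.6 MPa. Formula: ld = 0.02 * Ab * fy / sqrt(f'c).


Ab = pi * 12^2 / 4 = 113.097 mm2
ld = 0.02 * 113.097 * 500 / sqrt(24.6)
= 228.0 mm

228.0


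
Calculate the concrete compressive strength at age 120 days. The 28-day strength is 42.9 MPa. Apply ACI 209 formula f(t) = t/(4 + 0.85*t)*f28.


f(120) = 120 / (4 + 0.85 * 120) * 42.9
= 120 / 106.0 * 42.9
= 48.57 MPa

48.57


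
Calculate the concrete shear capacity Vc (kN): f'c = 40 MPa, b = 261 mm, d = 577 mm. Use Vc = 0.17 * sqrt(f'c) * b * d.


Vc = 0.17 * sqrt(40) * 261 * 577 / 1000
= 161.92 kN

161.92


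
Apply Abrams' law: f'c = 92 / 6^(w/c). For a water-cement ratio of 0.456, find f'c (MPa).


f'c = 92 / 6^0.456
= 92 / 2.264
= 40.64 MPa

40.64


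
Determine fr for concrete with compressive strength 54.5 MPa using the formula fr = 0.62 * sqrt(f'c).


fr = 0.62 * sqrt(54.5)
= 4.577 MPa

4.577


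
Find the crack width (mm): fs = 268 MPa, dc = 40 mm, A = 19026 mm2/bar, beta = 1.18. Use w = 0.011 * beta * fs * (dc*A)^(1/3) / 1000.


w = 0.011 * beta * fs * (dc * A)^(1/3) / 1000
= 0.011 * 1.18 * 268 * (40 * 19026)^(1/3) / 1000
= 0.318 mm

0.318


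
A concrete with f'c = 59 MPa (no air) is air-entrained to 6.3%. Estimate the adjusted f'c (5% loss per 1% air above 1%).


Strength loss = (6.3 - 1) * 5 = 26.5%
f'c = 59 * (1 - 26.5/100)
= 43.37 MPa

43.37


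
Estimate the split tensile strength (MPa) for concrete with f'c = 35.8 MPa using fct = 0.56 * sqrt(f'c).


fct = 0.56 * sqrt(35.8)
= 0.56 * 5.983
= 3.351 MPa

3.351


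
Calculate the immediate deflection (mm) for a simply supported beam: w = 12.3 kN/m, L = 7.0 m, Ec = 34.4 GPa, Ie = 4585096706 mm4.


Convert: L = 7.0 m = 7000 mm, Ec = 34.4 GPa = 34400 MPa
delta = 5 * 12.3 * 7000^4 / (384 * 34400 * 4585096706)
= 2.44 mm

2.44


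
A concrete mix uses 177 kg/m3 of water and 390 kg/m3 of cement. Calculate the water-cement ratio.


w/c = water / cement
w/c = 177 / 390 = 0.454

0.454


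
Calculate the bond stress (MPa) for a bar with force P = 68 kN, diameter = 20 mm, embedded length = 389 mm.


u = P / (pi * db * ld)
= 68 * 1000 / (pi * 20 * 389)
= 2.782 MPa

2.782


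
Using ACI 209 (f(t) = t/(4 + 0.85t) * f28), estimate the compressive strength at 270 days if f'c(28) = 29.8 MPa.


f(270) = 270 / (4 + 0.85 * 270) * 29.8
= 270 / 233.5 * 29.8
= 34.46 MPa

34.46


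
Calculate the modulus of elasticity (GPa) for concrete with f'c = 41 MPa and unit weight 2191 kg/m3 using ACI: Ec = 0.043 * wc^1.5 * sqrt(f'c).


Ec = 0.043 * 2191^1.5 * sqrt(41) / 1000
= 28.24 GPa

28.24


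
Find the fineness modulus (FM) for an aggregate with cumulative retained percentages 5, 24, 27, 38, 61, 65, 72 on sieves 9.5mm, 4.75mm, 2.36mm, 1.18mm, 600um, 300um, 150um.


FM = sum(cumulative % retained) / 100
= 292 / 100
= 2.92

2.92


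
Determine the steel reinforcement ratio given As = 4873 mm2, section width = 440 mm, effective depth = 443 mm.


rho = As / (b * d)
= 4873 / (440 * 443)
= 0.025

0.025


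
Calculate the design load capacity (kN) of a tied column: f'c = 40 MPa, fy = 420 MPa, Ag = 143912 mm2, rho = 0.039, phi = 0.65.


Ast = rho * Ag = 0.039 * 143912 = 5612.568 mm2
phi*Pn = 0.65 * 0.80 * (0.85 * 40 * (143912 - 5612.568) + 420 * 5612.568) / 1000
= 3670.92 kN

3670.92


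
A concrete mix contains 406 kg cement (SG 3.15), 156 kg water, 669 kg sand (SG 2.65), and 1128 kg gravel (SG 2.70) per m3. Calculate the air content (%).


Vol cement = 406 / (3.15 * 1000) = 0.128889 m3
Vol water = 156 / 1000 = 0.156 m3
Vol sand = 669 / (2.65 * 1000) = 0.252453 m3
Vol gravel = 1128 / (2.70 * 1000) = 0.417778 m3
Total solid + water volume = 0.955119 m3
Air = (1 - 0.955119) * 100 = 4.49%

4.49


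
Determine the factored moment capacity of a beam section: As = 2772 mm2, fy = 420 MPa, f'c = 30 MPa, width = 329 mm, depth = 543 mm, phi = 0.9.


a = As * fy / (0.85 * f'c * b)
= 2772 * 420 / (0.85 * 30 * 329)
= 138.7735 mm
Mn = As * fy * (d - a/2) / 10^6
= 551.3995 kN-m
phi*Mn = 0.9 * 551.3995 = 496.26 kN-m

496.26


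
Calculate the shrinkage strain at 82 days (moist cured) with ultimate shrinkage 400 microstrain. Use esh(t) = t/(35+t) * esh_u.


esh(82) = 82 / (35 + 82) * 400
= 82 / 117 * 400
= 280.3 microstrain

280.3


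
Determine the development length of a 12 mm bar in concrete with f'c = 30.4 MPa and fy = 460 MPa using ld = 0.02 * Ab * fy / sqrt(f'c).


Ab = pi * 12^2 / 4 = 113.097 mm2
ld = 0.02 * 113.097 * 460 / sqrt(30.4)
= 188.7 mm

188.7


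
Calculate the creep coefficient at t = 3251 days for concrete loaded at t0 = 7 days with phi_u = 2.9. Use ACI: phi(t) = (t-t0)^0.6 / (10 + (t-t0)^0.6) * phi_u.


dt = 3251 - 7 = 3244
phi = 3244^0.6 / (10 + 3244^0.6) * 2.9
= 2.69

2.69


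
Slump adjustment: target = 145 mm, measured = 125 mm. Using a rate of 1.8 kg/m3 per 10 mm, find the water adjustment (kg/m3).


Difference = 145 - 125 = 20 mm
Water adjustment = 20 * 1.8 / 10 = 3.6 kg/m3

3.6


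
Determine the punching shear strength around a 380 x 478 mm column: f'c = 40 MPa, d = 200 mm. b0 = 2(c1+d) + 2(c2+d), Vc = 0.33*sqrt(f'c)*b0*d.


b0 = 2*(380 + 200) + 2*(478 + 200) = 2516 mm
Vc = 0.33 * sqrt(40) * 2516 * 200 / 1000
= 1050.23 kN

1050.23


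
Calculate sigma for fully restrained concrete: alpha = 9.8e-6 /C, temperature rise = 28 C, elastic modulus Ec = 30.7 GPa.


sigma = alpha * dT * Ec
= 9.8e-6 * 28 * 30.7 * 1000
= 8.424 MPa

8.424


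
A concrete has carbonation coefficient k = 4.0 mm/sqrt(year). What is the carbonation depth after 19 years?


depth = k * sqrt(t)
= 4.0 * sqrt(19)
= 17.44 mm

17.44


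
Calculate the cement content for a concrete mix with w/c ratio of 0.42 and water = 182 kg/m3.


Cement = water / (w/c)
= 182 / 0.42
= 433.3 kg/m3

433.3


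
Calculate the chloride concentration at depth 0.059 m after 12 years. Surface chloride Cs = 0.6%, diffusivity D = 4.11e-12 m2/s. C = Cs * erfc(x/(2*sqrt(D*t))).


t_seconds = 12 * 365.25 * 24 * 3600 = 378691200.0 s
arg = 0.059 / (2 * sqrt(4.11e-12 * 378691200.0))
= 0.7478
erfc(0.7478) = 0.2903
C = 0.6 * 0.2903 = 0.1742%

0.1742


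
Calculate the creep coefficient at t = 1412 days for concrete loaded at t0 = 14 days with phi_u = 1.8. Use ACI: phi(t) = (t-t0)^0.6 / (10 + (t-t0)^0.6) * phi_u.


dt = 1412 - 14 = 1398
phi = 1398^0.6 / (10 + 1398^0.6) * 1.8
= 1.593

1.593


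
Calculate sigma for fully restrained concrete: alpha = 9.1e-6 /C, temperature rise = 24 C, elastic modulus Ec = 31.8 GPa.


sigma = alpha * dT * Ec
= 9.1e-6 * 24 * 31.8 * 1000
= 6.945 MPa

6.945


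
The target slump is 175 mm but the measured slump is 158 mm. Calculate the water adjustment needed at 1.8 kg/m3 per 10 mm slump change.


Difference = 175 - 158 = 17 mm
Water adjustment = 17 * 1.8 / 10 = 3.1 kg/m3

3.1


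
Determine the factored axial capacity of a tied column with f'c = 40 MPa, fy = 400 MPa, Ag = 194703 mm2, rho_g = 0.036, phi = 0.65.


Ast = rho * Ag = 0.036 * 194703 = 7009.308 mm2
phi*Pn = 0.65 * 0.80 * (0.85 * 40 * (194703 - 7009.308) + 400 * 7009.308) / 1000
= 4776.36 kN

4776.36


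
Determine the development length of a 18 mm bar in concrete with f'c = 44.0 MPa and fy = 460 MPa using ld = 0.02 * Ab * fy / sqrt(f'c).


Ab = pi * 18^2 / 4 = 254.469 mm2
ld = 0.02 * 254.469 * 460 / sqrt(44.0)
= 352.9 mm

352.9


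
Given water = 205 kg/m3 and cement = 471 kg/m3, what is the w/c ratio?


w/c = water / cement
w/c = 205 / 471 = 0.435

0.435


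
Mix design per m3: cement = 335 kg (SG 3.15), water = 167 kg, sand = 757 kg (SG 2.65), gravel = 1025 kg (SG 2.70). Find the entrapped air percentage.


Vol cement = 335 / (3.15 * 1000) = 0.106349 m3
Vol water = 167 / 1000 = 0.167 m3
Vol sand = 757 / (2.65 * 1000) = 0.28566 m3
Vol gravel = 1025 / (2.70 * 1000) = 0.37963 m3
Total solid + water volume = 0.938639 m3
Air = (1 - 0.938639) * 100 = 6.14%

6.14


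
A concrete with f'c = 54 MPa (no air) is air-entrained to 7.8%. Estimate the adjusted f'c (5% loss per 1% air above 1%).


Strength loss = (7.8 - 1) * 5 = 34.0%
f'c = 54 * (1 - 34.0/100)
= 35.64 MPa

35.64


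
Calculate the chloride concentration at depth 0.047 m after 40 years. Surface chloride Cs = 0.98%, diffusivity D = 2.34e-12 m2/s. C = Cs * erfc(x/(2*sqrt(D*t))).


t_seconds = 40 * 365.25 * 24 * 3600 = 1262304000.0 s
arg = 0.047 / (2 * sqrt(2.34e-12 * 1262304000.0))
= 0.4324
erfc(0.4324) = 0.5409
C = 0.98 * 0.5409 = 0.5301%

0.5301


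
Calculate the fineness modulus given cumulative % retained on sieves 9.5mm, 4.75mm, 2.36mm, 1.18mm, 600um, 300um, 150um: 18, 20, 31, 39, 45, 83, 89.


FM = sum(cumulative % retained) / 100
= 325 / 100
= 3.25

3.25


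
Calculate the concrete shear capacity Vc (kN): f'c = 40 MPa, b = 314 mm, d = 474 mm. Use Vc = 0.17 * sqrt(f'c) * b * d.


Vc = 0.17 * sqrt(40) * 314 * 474 / 1000
= 160.02 kN

160.02


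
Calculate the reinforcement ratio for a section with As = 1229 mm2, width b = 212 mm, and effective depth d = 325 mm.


rho = As / (b * d)
= 1229 / (212 * 325)
= 0.0178

0.0178


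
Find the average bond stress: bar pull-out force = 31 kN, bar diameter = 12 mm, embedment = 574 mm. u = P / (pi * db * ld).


u = P / (pi * db * ld)
= 31 * 1000 / (pi * 12 * 574)
= 1.433 MPa

1.433


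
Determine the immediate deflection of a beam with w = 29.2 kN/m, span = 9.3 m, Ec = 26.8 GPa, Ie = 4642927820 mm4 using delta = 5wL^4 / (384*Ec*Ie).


Convert: L = 9.3 m = 9300 mm, Ec = 26.8 GPa = 26800 MPa
delta = 5 * 29.2 * 9300^4 / (384 * 26800 * 4642927820)
= 22.86 mm

22.86


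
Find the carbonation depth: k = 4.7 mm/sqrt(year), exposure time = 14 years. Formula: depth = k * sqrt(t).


depth = k * sqrt(t)
= 4.7 * sqrt(14)
= 17.59 mm

17.59


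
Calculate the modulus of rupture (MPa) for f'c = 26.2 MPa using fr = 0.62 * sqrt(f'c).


fr = 0.62 * sqrt(26.2)
= 3.174 MPa

3.174


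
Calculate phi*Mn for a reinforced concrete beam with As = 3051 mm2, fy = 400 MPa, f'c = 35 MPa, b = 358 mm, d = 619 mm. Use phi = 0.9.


a = As * fy / (0.85 * f'c * b)
= 3051 * 400 / (0.85 * 35 * 358)
= 114.5862 mm
Mn = As * fy * (d - a/2) / 10^6
= 685.5071 kN-m
phi*Mn = 0.9 * 685.5071 = 616.96 kN-m

616.96


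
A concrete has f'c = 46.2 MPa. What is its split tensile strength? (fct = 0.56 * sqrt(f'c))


fct = 0.56 * sqrt(46.2)
= 0.56 * 6.797
= 3.806 MPa

3.806


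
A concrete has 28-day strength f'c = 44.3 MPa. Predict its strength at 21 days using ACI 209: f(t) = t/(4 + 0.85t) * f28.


f(21) = 21 / (4 + 0.85 * 21) * 44.3
= 21 / 21.85 * 44.3
= 42.58 MPa

42.58


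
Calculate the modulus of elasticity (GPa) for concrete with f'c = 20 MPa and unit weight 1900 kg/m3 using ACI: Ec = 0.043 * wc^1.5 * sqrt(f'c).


Ec = 0.043 * 1900^1.5 * sqrt(20) / 1000
= 15.93 GPa

15.93


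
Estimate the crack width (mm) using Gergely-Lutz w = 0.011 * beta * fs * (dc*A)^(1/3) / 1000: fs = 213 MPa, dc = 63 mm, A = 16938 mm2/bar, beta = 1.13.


w = 0.011 * beta * fs * (dc * A)^(1/3) / 1000
= 0.011 * 1.13 * 213 * (63 * 16938)^(1/3) / 1000
= 0.271 mm

0.271


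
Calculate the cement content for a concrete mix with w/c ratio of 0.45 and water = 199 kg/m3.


Cement = water / (w/c)
= 199 / 0.45
= 442.2 kg/m3

442.2


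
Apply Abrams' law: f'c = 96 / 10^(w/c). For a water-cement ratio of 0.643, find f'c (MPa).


f'c = 96 / 10^0.643
= 96 / 4.395
= 21.84 MPa

21.84


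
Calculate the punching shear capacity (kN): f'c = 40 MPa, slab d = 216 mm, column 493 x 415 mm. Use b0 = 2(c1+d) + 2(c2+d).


b0 = 2*(493 + 216) + 2*(415 + 216) = 2680 mm
Vc = 0.33 * sqrt(40) * 2680 * 216 / 1000
= 1208.18 kN

1208.18


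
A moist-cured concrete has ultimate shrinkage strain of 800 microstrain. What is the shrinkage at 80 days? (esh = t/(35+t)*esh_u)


esh(80) = 80 / (35 + 80) * 800
= 80 / 115 * 800
= 556.5 microstrain

556.5


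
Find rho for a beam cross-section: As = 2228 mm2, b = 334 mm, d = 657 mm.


rho = As / (b * d)
= 2228 / (334 * 657)
= 0.0102

0.0102


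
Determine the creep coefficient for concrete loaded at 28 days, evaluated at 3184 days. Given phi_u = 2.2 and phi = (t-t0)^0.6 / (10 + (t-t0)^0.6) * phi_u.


dt = 3184 - 28 = 3156
phi = 3156^0.6 / (10 + 3156^0.6) * 2.2
= 2.038

2.038


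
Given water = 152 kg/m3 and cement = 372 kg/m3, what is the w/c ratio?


w/c = water / cement
w/c = 152 / 372 = 0.409

0.409


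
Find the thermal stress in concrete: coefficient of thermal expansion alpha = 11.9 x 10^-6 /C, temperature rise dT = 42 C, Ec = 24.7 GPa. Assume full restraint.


sigma = alpha * dT * Ec
= 11.9e-6 * 42 * 24.7 * 1000
= 12.345 MPa

12.345


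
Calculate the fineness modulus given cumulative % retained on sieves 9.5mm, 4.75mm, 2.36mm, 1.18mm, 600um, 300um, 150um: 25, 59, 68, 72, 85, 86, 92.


FM = sum(cumulative % retained) / 100
= 487 / 100
= 4.87

4.87


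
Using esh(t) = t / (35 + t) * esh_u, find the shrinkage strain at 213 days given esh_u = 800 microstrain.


esh(213) = 213 / (35 + 213) * 800
= 213 / 248 * 800
= 687.1 microstrain

687.1


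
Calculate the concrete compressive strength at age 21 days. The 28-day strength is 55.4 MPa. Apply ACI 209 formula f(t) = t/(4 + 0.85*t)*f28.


f(21) = 21 / (4 + 0.85 * 21) * 55.4
= 21 / 21.85 * 55.4
= 53.24 MPa

53.24


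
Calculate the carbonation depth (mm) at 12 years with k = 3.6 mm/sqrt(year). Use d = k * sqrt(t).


depth = k * sqrt(t)
= 3.6 * sqrt(12)
= 12.47 mm

12.47


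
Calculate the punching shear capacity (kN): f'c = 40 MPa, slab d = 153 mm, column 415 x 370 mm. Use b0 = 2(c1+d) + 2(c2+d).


b0 = 2*(415 + 153) + 2*(370 + 153) = 2182 mm
Vc = 0.33 * sqrt(40) * 2182 * 153 / 1000
= 696.77 kN

696.77


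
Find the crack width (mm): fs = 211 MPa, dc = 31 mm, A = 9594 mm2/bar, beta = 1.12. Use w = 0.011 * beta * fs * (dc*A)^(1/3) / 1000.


w = 0.011 * beta * fs * (dc * A)^(1/3) / 1000
= 0.011 * 1.12 * 211 * (31 * 9594)^(1/3) / 1000
= 0.174 mm

0.174


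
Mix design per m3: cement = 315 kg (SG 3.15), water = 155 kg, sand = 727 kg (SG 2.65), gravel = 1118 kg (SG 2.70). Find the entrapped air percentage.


Vol cement = 315 / (3.15 * 1000) = 0.1 m3
Vol water = 155 / 1000 = 0.155 m3
Vol sand = 727 / (2.65 * 1000) = 0.27434 m3
Vol gravel = 1118 / (2.70 * 1000) = 0.414074 m3
Total solid + water volume = 0.943414 m3
Air = (1 - 0.943414) * 100 = 5.66%

5.66


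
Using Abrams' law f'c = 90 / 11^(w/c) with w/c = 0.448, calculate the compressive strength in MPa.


f'c = 90 / 11^0.448
= 90 / 2.928
= 30.74 MPa

30.74


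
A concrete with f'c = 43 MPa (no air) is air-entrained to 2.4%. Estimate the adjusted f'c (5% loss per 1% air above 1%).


Strength loss = (2.4 - 1) * 5 = 7.0%
f'c = 43 * (1 - 7.0/100)
= 39.99 MPa

39.99


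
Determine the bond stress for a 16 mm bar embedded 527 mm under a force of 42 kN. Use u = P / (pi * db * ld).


u = P / (pi * db * ld)
= 42 * 1000 / (pi * 16 * 527)
= 1.586 MPa

1.586


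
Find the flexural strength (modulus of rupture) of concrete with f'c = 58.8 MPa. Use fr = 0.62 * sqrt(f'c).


fr = 0.62 * sqrt(58.8)
= 4.754 MPa

4.754


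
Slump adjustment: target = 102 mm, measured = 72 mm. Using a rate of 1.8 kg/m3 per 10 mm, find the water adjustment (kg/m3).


Difference = 102 - 72 = 30 mm
Water adjustment = 30 * 1.8 / 10 = 5.4 kg/m3

5.4


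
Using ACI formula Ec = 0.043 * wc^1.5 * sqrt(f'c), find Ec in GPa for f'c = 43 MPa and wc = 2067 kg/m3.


Ec = 0.043 * 2067^1.5 * sqrt(43) / 1000
= 26.5 GPa

26.5


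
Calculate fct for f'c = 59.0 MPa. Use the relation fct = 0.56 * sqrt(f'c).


fct = 0.56 * sqrt(59.0)
= 0.56 * 7.681
= 4.301 MPa

4.301


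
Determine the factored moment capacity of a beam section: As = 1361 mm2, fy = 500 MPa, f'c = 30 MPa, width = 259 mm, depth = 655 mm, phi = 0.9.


a = As * fy / (0.85 * f'c * b)
= 1361 * 500 / (0.85 * 30 * 259)
= 103.0358 mm
Mn = As * fy * (d - a/2) / 10^6
= 410.6696 kN-m
phi*Mn = 0.9 * 410.6696 = 369.6 kN-m

369.6


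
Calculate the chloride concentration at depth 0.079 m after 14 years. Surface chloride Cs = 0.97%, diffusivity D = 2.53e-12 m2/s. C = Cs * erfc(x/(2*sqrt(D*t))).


t_seconds = 14 * 365.25 * 24 * 3600 = 441806400.0 s
arg = 0.079 / (2 * sqrt(2.53e-12 * 441806400.0))
= 1.1815
erfc(1.1815) = 0.0948
C = 0.97 * 0.0948 = 0.0919%

0.0919


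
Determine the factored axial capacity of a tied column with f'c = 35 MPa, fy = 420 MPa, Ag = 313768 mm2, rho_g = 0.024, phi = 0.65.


Ast = rho * Ag = 0.024 * 313768 = 7530.432 mm2
phi*Pn = 0.65 * 0.80 * (0.85 * 35 * (313768 - 7530.432) + 420 * 7530.432) / 1000
= 6382.14 kN

6382.14


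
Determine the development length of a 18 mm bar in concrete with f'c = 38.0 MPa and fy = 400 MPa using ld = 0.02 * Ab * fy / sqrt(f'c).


Ab = pi * 18^2 / 4 = 254.469 mm2
ld = 0.02 * 254.469 * 400 / sqrt(38.0)
= 330.2 mm

330.2


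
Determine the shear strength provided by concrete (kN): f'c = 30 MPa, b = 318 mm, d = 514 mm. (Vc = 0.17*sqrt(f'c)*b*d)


Vc = 0.17 * sqrt(30) * 318 * 514 / 1000
= 152.19 kN

152.19


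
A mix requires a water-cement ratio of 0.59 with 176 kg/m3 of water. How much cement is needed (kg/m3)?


Cement = water / (w/c)
= 176 / 0.59
= 298.3 kg/m3

298.3


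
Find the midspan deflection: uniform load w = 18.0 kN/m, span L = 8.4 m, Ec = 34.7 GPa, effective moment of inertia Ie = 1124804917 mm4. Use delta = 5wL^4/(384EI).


Convert: L = 8.4 m = 8400 mm, Ec = 34.7 GPa = 34700 MPa
delta = 5 * 18.0 * 8400^4 / (384 * 34700 * 1124804917)
= 29.9 mm

29.9


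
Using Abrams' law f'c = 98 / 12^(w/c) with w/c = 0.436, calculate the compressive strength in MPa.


f'c = 98 / 12^0.436
= 98 / 2.955
= 33.17 MPa

33.17


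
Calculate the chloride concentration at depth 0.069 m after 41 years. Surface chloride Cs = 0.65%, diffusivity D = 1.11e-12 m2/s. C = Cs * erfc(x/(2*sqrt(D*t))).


t_seconds = 41 * 365.25 * 24 * 3600 = 1293861600.0 s
arg = 0.069 / (2 * sqrt(1.11e-12 * 1293861600.0))
= 0.9104
erfc(0.9104) = 0.1979
C = 0.65 * 0.1979 = 0.1287%

0.1287


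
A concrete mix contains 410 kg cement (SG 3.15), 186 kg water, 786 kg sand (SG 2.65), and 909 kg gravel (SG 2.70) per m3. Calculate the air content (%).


Vol cement = 410 / (3.15 * 1000) = 0.130159 m3
Vol water = 186 / 1000 = 0.186 m3
Vol sand = 786 / (2.65 * 1000) = 0.296604 m3
Vol gravel = 909 / (2.70 * 1000) = 0.336667 m3
Total solid + water volume = 0.949429 m3
Air = (1 - 0.949429) * 100 = 5.06%

5.06


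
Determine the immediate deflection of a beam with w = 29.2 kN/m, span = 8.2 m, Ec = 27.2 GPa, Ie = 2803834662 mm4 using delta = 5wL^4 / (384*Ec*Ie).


Convert: L = 8.2 m = 8200 mm, Ec = 27.2 GPa = 27200 MPa
delta = 5 * 29.2 * 8200^4 / (384 * 27200 * 2803834662)
= 22.54 mm

22.54


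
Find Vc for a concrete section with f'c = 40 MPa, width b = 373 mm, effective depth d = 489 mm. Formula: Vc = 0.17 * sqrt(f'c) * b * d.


Vc = 0.17 * sqrt(40) * 373 * 489 / 1000
= 196.11 kN

196.11


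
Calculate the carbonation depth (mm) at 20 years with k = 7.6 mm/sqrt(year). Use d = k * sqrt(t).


depth = k * sqrt(t)
= 7.6 * sqrt(20)
= 33.99 mm

33.99


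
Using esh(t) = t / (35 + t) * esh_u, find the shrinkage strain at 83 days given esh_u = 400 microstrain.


esh(83) = 83 / (35 + 83) * 400
= 83 / 118 * 400
= 281.4 microstrain

281.4


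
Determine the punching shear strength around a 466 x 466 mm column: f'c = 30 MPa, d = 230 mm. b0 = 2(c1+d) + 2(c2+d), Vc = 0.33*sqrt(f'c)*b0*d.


b0 = 2*(466 + 230) + 2*(466 + 230) = 2784 mm
Vc = 0.33 * sqrt(30) * 2784 * 230 / 1000
= 1157.37 kN

1157.37


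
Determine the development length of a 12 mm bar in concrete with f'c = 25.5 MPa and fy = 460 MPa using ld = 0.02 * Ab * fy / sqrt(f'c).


Ab = pi * 12^2 / 4 = 113.097 mm2
ld = 0.02 * 113.097 * 460 / sqrt(25.5)
= 206.0 mm

206.0


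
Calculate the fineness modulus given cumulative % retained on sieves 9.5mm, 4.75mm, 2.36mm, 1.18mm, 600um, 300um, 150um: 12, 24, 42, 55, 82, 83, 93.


FM = sum(cumulative % retained) / 100
= 391 / 100
= 3.91

3.91


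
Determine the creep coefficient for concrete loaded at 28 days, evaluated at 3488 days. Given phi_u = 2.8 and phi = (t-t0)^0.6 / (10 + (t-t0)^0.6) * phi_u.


dt = 3488 - 28 = 3460
phi = 3460^0.6 / (10 + 3460^0.6) * 2.8
= 2.604

2.604


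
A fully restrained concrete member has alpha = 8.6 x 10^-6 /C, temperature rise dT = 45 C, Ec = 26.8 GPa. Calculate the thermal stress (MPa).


sigma = alpha * dT * Ec
= 8.6e-6 * 45 * 26.8 * 1000
= 10.372 MPa

10.372


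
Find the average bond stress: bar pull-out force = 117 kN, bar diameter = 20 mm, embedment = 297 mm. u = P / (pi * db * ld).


u = P / (pi * db * ld)
= 117 * 1000 / (pi * 20 * 297)
= 6.27 MPa

6.27


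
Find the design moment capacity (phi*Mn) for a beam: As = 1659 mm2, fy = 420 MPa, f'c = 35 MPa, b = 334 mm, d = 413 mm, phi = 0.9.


a = As * fy / (0.85 * f'c * b)
= 1659 * 420 / (0.85 * 35 * 334)
= 70.1233 mm
Mn = As * fy * (d - a/2) / 10^6
= 263.3399 kN-m
phi*Mn = 0.9 * 263.3399 = 237.01 kN-m

237.01


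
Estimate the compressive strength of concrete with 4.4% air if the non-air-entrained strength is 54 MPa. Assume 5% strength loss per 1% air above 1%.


Strength loss = (4.4 - 1) * 5 = 17.0%
f'c = 54 * (1 - 17.0/100)
= 44.82 MPa

44.82


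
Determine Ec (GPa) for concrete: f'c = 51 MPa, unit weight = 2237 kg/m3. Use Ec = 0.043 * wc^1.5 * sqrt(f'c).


Ec = 0.043 * 2237^1.5 * sqrt(51) / 1000
= 32.49 GPa

32.49


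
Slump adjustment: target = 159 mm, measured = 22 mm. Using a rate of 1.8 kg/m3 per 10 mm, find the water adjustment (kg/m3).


Difference = 159 - 22 = 137 mm
Water adjustment = 137 * 1.8 / 10 = 24.7 kg/m3

24.7


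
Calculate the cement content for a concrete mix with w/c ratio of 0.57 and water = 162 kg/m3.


Cement = water / (w/c)
= 162 / 0.57
= 284.2 kg/m3

284.2


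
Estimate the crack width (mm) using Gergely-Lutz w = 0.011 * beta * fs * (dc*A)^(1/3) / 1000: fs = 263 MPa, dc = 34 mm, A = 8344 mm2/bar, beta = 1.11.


w = 0.011 * beta * fs * (dc * A)^(1/3) / 1000
= 0.011 * 1.11 * 263 * (34 * 8344)^(1/3) / 1000
= 0.211 mm

0.211


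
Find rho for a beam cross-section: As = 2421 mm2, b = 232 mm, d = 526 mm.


rho = As / (b * d)
= 2421 / (232 * 526)
= 0.0198

0.0198


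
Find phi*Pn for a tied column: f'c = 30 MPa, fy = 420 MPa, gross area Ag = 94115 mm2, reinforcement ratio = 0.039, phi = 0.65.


Ast = rho * Ag = 0.039 * 94115 = 3670.485 mm2
phi*Pn = 0.65 * 0.80 * (0.85 * 30 * (94115 - 3670.485) + 420 * 3670.485) / 1000
= 2000.93 kN

2000.93


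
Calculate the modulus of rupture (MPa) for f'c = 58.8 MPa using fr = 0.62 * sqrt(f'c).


fr = 0.62 * sqrt(58.8)
= 4.754 MPa

4.754


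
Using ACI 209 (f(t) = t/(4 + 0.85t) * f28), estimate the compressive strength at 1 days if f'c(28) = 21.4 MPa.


f(1) = 1 / (4 + 0.85 * 1) * 21.4
= 1 / 4.85 * 21.4
= 4.41 MPa

4.41


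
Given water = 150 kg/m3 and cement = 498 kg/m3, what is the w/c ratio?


w/c = water / cement
w/c = 150 / 498 = 0.301

0.301


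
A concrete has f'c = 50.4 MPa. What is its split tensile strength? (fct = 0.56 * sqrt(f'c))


fct = 0.56 * sqrt(50.4)
= 0.56 * 7.099
= 3.976 MPa

3.976


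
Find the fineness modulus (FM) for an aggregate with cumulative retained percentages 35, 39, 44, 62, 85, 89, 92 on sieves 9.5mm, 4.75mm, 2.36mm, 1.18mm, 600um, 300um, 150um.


FM = sum(cumulative % retained) / 100
= 446 / 100
= 4.46

4.46


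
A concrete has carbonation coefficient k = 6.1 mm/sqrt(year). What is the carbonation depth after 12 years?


depth = k * sqrt(t)
= 6.1 * sqrt(12)
= 21.13 mm

21.13


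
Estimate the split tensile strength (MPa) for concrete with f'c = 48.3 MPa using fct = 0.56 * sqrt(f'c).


fct = 0.56 * sqrt(48.3)
= 0.56 * 6.95
= 3.892 MPa

3.892


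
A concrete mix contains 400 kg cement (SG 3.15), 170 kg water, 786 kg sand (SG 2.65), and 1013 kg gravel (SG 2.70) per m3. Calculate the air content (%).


Vol cement = 400 / (3.15 * 1000) = 0.126984 m3
Vol water = 170 / 1000 = 0.17 m3
Vol sand = 786 / (2.65 * 1000) = 0.296604 m3
Vol gravel = 1013 / (2.70 * 1000) = 0.375185 m3
Total solid + water volume = 0.968773 m3
Air = (1 - 0.968773) * 100 = 3.12%

3.12


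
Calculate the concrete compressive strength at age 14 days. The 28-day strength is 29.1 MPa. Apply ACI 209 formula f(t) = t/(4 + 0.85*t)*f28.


f(14) = 14 / (4 + 0.85 * 14) * 29.1
= 14 / 15.9 * 29.1
= 25.62 MPa

25.62


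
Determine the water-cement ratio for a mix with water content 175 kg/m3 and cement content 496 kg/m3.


w/c = water / cement
w/c = 175 / 496 = 0.353

0.353


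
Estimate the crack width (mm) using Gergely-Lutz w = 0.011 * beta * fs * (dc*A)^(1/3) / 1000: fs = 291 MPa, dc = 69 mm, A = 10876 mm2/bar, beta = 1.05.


w = 0.011 * beta * fs * (dc * A)^(1/3) / 1000
= 0.011 * 1.05 * 291 * (69 * 10876)^(1/3) / 1000
= 0.305 mm

0.305


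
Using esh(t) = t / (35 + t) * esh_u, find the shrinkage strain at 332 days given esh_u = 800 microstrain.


esh(332) = 332 / (35 + 332) * 800
= 332 / 367 * 800
= 723.7 microstrain

723.7


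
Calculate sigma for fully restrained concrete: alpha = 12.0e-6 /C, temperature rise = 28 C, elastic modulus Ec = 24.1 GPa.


sigma = alpha * dT * Ec
= 12.0e-6 * 28 * 24.1 * 1000
= 8.098 MPa

8.098


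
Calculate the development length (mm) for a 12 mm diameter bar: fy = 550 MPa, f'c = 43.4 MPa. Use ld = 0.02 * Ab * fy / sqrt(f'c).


Ab = pi * 12^2 / 4 = 113.097 mm2
ld = 0.02 * 113.097 * 550 / sqrt(43.4)
= 188.8 mm

188.8


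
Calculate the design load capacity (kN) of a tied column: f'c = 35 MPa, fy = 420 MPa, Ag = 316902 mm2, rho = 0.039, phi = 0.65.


Ast = rho * Ag = 0.039 * 316902 = 12359.178 mm2
phi*Pn = 0.65 * 0.80 * (0.85 * 35 * (316902 - 12359.178) + 420 * 12359.178) / 1000
= 7410.52 kN

7410.52


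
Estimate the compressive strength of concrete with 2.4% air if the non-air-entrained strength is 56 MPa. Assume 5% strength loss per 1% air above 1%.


Strength loss = (2.4 - 1) * 5 = 7.0%
f'c = 56 * (1 - 7.0/100)
= 52.08 MPa

52.08


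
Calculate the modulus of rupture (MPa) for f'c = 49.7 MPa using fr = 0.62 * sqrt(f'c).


fr = 0.62 * sqrt(49.7)
= 4.371 MPa

4.371


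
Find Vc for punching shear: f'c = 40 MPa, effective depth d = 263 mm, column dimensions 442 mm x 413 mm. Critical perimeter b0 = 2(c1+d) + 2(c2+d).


b0 = 2*(442 + 263) + 2*(413 + 263) = 2762 mm
Vc = 0.33 * sqrt(40) * 2762 * 263 / 1000
= 1516.08 kN

1516.08


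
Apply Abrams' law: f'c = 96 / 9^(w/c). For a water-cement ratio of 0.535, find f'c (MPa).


f'c = 96 / 9^0.535
= 96 / 3.24
= 29.63 MPa

29.63


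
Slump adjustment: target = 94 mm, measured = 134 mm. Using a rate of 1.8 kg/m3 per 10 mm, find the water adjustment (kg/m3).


Difference = 94 - 134 = -40 mm
Water adjustment = -40 * 1.8 / 10 = -7.2 kg/m3

-7.2


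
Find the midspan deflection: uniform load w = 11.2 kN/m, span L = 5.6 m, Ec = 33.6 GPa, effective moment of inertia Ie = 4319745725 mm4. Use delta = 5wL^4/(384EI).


Convert: L = 5.6 m = 5600 mm, Ec = 33.6 GPa = 33600 MPa
delta = 5 * 11.2 * 5600^4 / (384 * 33600 * 4319745725)
= 0.99 mm

0.99


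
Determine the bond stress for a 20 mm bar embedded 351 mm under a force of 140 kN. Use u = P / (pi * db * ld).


u = P / (pi * db * ld)
= 140 * 1000 / (pi * 20 * 351)
= 6.348 MPa

6.348


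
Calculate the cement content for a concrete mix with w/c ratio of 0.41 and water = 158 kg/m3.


Cement = water / (w/c)
= 158 / 0.41
= 385.4 kg/m3

385.4


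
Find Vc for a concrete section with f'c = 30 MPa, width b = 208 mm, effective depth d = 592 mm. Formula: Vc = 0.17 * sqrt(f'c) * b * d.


Vc = 0.17 * sqrt(30) * 208 * 592 / 1000
= 114.66 kN

114.66


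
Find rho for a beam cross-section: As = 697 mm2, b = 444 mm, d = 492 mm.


rho = As / (b * d)
= 697 / (444 * 492)
= 0.0032

0.0032


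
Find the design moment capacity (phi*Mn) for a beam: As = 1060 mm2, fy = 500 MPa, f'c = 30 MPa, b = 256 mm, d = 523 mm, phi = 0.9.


a = As * fy / (0.85 * f'c * b)
= 1060 * 500 / (0.85 * 30 * 256)
= 81.1887 mm
Mn = As * fy * (d - a/2) / 10^6
= 255.675 kN-m
phi*Mn = 0.9 * 255.675 = 230.11 kN-m

230.11


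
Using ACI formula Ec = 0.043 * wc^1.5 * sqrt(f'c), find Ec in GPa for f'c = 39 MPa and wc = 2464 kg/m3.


Ec = 0.043 * 2464^1.5 * sqrt(39) / 1000
= 32.84 GPa

32.84


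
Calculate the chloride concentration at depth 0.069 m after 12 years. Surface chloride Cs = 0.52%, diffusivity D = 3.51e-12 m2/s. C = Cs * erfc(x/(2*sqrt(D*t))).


t_seconds = 12 * 365.25 * 24 * 3600 = 378691200.0 s
arg = 0.069 / (2 * sqrt(3.51e-12 * 378691200.0))
= 0.9463
erfc(0.9463) = 0.1808
C = 0.52 * 0.1808 = 0.094%

0.094
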